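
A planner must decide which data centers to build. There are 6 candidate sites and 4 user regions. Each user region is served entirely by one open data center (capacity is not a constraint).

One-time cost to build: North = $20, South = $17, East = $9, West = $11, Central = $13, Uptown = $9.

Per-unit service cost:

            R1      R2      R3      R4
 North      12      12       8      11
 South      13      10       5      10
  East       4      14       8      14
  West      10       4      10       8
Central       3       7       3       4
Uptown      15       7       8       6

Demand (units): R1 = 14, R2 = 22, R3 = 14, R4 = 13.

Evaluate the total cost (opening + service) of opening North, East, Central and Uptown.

Each user region is assigned to its cheapest site among the open ones.
{North, East, Central, Uptown}: R1→Central 3·14=42, R2→Central 7·22=154, R3→Central 3·14=42, R4→Central 4·13=52. Service 290; fixed 51; total 341.

Total cost: 341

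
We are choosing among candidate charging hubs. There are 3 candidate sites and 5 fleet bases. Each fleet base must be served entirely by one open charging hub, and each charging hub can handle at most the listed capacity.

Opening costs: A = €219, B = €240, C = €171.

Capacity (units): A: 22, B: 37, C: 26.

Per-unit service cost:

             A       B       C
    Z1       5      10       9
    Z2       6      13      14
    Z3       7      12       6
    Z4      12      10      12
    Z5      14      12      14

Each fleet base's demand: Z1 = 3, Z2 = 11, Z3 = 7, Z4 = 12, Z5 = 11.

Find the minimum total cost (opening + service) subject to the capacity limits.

Open {A, C}: Z1→A 5·3=15, Z2→A 6·11=66, Z3→A 7·7=49, Z4→C 12·12=144, Z5→C 14·11=154.
Loads: A carries 21/22, C carries 23/26. Service 428; fixed 390; total 818.
Next best feasible plan costs 823.

Minimum total cost: 818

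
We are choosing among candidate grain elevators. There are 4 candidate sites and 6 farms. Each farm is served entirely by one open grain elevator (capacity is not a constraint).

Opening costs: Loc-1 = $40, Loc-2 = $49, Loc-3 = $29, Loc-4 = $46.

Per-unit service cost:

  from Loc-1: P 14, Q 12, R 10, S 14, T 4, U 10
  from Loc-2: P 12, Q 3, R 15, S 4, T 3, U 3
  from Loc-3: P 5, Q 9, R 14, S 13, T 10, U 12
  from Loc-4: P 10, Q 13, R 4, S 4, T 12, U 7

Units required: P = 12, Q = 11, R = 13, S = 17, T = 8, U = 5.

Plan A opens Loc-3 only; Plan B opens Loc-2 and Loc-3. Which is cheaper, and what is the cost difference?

Plan A: {Loc-3}: P→Loc-3 5·12=60, Q→Loc-3 9·11=99, R→Loc-3 14·13=182, S→Loc-3 13·17=221, T→Loc-3 10·8=80, U→Loc-3 12·5=60. Service 702; fixed 29; total 731.
Plan B: {Loc-2, Loc-3}: P→Loc-3 5·12=60, Q→Loc-2 3·11=33, R→Loc-3 14·13=182, S→Loc-2 4·17=68, T→Loc-2 3·8=24, U→Loc-2 3·5=15. Service 382; fixed 78; total 460.
Difference: |731 − 460| = 271.

Plan B is cheaper by 271.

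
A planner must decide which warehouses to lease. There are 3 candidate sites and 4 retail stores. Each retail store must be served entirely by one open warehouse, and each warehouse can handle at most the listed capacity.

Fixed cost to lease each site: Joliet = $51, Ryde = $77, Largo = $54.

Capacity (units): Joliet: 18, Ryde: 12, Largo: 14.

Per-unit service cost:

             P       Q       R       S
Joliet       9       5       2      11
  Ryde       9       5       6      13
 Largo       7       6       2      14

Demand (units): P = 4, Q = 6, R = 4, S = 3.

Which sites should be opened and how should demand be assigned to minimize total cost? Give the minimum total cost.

Minimum total cost: 158

Open {Joliet}: P→Joliet 9·4=36, Q→Joliet 5·6=30, R→Joliet 2·4=8, S→Joliet 11·3=33.
Loads: Joliet carries 17/18. Service 107; fixed 51; total 158.
Next best feasible plan costs 204.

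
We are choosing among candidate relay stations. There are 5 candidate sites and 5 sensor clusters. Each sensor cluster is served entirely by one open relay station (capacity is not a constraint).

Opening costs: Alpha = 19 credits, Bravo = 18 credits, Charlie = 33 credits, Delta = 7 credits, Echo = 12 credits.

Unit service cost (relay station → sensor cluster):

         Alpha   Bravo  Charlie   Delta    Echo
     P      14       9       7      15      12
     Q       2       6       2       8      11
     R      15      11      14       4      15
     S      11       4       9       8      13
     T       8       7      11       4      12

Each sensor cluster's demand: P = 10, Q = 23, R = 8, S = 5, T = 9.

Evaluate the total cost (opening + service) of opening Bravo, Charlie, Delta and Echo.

Each sensor cluster is assigned to its cheapest site among the open ones.
{Bravo, Charlie, Delta, Echo}: P→Charlie 7·10=70, Q→Charlie 2·23=46, R→Delta 4·8=32, S→Bravo 4·5=20, T→Delta 4·9=36. Service 204; fixed 70; total 274.

Total cost: 274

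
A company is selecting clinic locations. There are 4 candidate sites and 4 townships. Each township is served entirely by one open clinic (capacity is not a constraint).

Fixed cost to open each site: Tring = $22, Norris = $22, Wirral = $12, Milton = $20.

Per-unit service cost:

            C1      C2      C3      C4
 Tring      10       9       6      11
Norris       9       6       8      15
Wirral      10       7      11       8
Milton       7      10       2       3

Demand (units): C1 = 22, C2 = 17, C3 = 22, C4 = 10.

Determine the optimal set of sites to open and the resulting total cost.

Open Norris and Milton; minimum total cost 372.

For any fixed open set, each township goes to its cheapest open site; total = fixed + service.
{Norris, Milton}: C1→Milton 7·22=154, C2→Norris 6·17=102, C3→Milton 2·22=44, C4→Milton 3·10=30. Service 330; fixed 42; total 372.
{Wirral, Milton}: service 347 + fixed 32 = 379
{Norris, Wirral, Milton}: service 330 + fixed 54 = 384
{Tring, Norris, Wirral, Milton}: C1→Milton 7·22=154, C2→Norris 6·17=102, C3→Milton 2·22=44, C4→Milton 3·10=30. Service 330; fixed 76; total 406.
No other subset beats 372.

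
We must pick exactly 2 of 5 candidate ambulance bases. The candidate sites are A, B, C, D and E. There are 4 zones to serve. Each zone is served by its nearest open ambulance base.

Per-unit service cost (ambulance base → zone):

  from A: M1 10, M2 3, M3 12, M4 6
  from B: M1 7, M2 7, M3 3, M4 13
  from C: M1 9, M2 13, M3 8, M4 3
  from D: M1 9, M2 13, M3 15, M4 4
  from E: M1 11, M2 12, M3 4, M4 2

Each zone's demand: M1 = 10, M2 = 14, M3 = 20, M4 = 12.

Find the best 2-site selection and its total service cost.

With exactly 2 open, each zone uses its cheapest among the chosen.
{A, B}: M1→B 7·10=70, M2→A 3·14=42, M3→B 3·20=60, M4→A 6·12=72. Service cost 244.
{A, E}: service cost 246
{B, E}: service cost 252
Among all 10 size-2 choices, {A, B} is lowest.

Choose A and B; total service cost 244.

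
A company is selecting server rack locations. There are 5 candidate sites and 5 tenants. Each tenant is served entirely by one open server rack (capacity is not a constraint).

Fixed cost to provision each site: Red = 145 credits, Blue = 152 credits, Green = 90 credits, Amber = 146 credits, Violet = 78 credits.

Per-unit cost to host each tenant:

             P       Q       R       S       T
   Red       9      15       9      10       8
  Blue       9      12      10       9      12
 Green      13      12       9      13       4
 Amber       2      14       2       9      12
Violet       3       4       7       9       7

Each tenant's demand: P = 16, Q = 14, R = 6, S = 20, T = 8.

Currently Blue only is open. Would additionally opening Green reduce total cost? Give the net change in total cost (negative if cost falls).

Current service cost with {Blue}: 648.
Adding Green: each tenant re-picks its cheapest; new service cost 578, saving 70.
Extra fixed cost: 90. Net change = 90 − 70 = 20.
(Totals: 800 → 820.)

No — net change +20 (cost rises by 20).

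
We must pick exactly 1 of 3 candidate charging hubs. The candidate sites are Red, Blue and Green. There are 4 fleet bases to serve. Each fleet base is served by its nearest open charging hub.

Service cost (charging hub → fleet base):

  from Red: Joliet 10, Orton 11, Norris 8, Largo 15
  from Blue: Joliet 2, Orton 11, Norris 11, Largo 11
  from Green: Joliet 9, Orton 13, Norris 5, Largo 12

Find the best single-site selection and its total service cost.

Choose Blue only; total service cost 35.

With exactly 1 open, each fleet base uses its cheapest among the chosen.
{Blue}: Joliet→Blue 2, Orton→Blue 11, Norris→Blue 11, Largo→Blue 11. Service cost 35.
{Green}: service cost 39
{Red}: service cost 44
Among all 3 size-1 choices, {Blue} is lowest.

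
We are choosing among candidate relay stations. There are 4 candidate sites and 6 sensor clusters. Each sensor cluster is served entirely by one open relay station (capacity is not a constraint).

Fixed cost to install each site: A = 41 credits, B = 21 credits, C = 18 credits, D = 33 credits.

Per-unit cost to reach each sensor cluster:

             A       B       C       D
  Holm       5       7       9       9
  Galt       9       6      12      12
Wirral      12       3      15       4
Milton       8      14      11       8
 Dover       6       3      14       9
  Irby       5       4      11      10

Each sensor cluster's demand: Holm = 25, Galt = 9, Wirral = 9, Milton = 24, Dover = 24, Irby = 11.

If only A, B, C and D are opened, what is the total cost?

Total cost: 627

Each sensor cluster is assigned to its cheapest site among the open ones.
{A, B, C, D}: Holm→A 5·25=125, Galt→B 6·9=54, Wirral→B 3·9=27, Milton→A 8·24=192, Dover→B 3·24=72, Irby→B 4·11=44. Service 514; fixed 113; total 627.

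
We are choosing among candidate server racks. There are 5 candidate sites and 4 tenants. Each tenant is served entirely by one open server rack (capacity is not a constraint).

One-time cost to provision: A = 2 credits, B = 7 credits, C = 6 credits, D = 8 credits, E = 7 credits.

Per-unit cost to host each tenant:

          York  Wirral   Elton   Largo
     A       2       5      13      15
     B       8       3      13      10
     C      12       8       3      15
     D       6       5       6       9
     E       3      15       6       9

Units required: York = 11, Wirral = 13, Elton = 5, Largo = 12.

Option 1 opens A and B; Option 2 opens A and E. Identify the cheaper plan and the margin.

Option 1: {A, B}: York→A 2·11=22, Wirral→B 3·13=39, Elton→A 13·5=65, Largo→B 10·12=120. Service 246; fixed 9; total 255.
Option 2: {A, E}: York→A 2·11=22, Wirral→A 5·13=65, Elton→E 6·5=30, Largo→E 9·12=108. Service 225; fixed 9; total 234.
Difference: |255 − 234| = 21.

Option 2 is cheaper by 21.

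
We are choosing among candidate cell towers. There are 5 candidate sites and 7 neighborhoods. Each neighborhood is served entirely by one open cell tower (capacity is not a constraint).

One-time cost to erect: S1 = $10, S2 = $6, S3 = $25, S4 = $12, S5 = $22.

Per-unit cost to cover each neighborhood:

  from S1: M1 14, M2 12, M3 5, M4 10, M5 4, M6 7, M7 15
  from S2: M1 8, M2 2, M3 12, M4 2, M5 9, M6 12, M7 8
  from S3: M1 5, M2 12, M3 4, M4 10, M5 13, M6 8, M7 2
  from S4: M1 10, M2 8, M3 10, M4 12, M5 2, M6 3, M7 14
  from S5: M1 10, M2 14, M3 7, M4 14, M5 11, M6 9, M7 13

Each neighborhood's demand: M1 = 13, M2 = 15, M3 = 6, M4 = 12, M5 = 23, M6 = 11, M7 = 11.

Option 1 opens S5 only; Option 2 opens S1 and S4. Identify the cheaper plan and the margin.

Option 1: {S5}: M1→S5 10·13=130, M2→S5 14·15=210, M3→S5 7·6=42, M4→S5 14·12=168, M5→S5 11·23=253, M6→S5 9·11=99, M7→S5 13·11=143. Service 1045; fixed 22; total 1067.
Option 2: {S1, S4}: M1→S4 10·13=130, M2→S4 8·15=120, M3→S1 5·6=30, M4→S1 10·12=120, M5→S4 2·23=46, M6→S4 3·11=33, M7→S4 14·11=154. Service 633; fixed 22; total 655.
Difference: |1067 − 655| = 412.

Option 2 is cheaper by 412.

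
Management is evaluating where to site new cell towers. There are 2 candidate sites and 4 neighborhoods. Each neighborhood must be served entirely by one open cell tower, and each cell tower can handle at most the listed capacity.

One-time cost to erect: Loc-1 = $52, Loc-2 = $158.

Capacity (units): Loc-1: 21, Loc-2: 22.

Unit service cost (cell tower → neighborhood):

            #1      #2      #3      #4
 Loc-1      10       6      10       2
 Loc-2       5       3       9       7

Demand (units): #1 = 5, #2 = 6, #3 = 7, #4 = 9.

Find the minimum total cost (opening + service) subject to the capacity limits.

Open {Loc-1, Loc-2}: #1→Loc-2 5·5=25, #2→Loc-2 3·6=18, #3→Loc-2 9·7=63, #4→Loc-1 2·9=18.
Loads: Loc-1 carries 9/21, Loc-2 carries 18/22. Service 124; fixed 210; total 334.
Next best feasible plan costs 341.

Minimum total cost: 334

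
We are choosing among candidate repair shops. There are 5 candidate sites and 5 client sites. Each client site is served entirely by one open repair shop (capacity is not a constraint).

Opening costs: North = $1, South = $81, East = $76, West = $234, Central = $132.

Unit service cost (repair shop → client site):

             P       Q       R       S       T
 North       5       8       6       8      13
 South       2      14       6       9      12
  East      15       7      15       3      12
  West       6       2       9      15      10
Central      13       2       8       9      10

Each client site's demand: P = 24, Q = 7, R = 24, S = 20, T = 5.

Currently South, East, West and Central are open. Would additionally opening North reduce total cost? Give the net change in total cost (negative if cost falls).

No — net change +1 (cost rises by 1).

Current service cost with {South, East, West, Central}: 316.
Adding North: each client site re-picks its cheapest; new service cost 316, saving 0.
Extra fixed cost: 1. Net change = 1 − 0 = 1.
(Totals: 839 → 840.)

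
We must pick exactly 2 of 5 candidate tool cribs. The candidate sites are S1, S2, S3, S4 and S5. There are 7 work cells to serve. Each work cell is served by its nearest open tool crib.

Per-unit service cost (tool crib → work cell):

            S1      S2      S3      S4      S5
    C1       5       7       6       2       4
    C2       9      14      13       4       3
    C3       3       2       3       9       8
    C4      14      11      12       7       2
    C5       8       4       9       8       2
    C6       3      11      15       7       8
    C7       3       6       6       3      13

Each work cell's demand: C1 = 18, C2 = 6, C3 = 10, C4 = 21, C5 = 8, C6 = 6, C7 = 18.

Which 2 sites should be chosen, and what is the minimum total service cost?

With exactly 2 open, each work cell uses its cheapest among the chosen.
{S1, S5}: C1→S5 4·18=72, C2→S5 3·6=18, C3→S1 3·10=30, C4→S5 2·21=42, C5→S5 2·8=16, C6→S1 3·6=18, C7→S1 3·18=54. Service cost 250.
{S4, S5}: service cost 288
{S2, S5}: service cost 324
Among all 10 size-2 choices, {S1, S5} is lowest.

Choose S1 and S5; total service cost 250.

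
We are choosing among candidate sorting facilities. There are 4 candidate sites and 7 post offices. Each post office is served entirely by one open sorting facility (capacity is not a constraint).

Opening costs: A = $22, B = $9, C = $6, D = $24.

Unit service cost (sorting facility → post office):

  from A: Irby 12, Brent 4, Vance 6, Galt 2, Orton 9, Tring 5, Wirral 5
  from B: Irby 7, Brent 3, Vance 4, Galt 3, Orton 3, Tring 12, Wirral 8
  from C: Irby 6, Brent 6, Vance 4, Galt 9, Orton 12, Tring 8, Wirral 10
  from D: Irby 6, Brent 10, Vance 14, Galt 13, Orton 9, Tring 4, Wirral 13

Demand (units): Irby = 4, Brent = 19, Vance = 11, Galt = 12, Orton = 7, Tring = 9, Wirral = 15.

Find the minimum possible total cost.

Minimum total cost: 325

For any fixed open set, each post office goes to its cheapest open site; total = fixed + service.
{A, B}: Irby→B 7·4=28, Brent→B 3·19=57, Vance→B 4·11=44, Galt→A 2·12=24, Orton→B 3·7=21, Tring→A 5·9=45, Wirral→A 5·15=75. Service 294; fixed 31; total 325.
{A, B, C}: service 290 + fixed 37 = 327
{A, B, D}: Irby→D 6·4=24, Brent→B 3·19=57, Vance→B 4·11=44, Galt→A 2·12=24, Orton→B 3·7=21, Tring→D 4·9=36, Wirral→A 5·15=75. Service 281; fixed 55; total 336.
{A, B, C, D}: Irby→C 6·4=24, Brent→B 3·19=57, Vance→B 4·11=44, Galt→A 2·12=24, Orton→B 3·7=21, Tring→D 4·9=36, Wirral→A 5·15=75. Service 281; fixed 61; total 342.
No other subset beats 325.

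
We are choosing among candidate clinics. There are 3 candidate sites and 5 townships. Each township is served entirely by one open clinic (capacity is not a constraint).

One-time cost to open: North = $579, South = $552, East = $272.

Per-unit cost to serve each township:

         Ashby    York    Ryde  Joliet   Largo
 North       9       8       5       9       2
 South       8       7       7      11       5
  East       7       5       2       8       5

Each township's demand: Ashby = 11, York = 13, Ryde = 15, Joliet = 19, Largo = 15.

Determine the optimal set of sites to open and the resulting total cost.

For any fixed open set, each township goes to its cheapest open site; total = fixed + service.
{East}: Ashby→East 7·11=77, York→East 5·13=65, Ryde→East 2·15=30, Joliet→East 8·19=152, Largo→East 5·15=75. Service 399; fixed 272; total 671.
{North}: service 479 + fixed 579 = 1058
{South}: service 568 + fixed 552 = 1120
{North, South, East}: service 354 + fixed 1403 = 1757
No other subset beats 671.

Open East only; minimum total cost 671.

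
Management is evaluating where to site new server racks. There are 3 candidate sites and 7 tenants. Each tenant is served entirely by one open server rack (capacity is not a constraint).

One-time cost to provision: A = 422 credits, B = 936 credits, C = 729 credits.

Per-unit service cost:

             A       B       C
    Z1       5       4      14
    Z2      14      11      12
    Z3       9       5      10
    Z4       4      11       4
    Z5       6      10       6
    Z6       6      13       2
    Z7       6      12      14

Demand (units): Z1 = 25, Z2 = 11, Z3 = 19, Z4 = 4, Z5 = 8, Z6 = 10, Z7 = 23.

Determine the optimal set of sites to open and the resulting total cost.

For any fixed open set, each tenant goes to its cheapest open site; total = fixed + service.
{A}: Z1→A 5·25=125, Z2→A 14·11=154, Z3→A 9·19=171, Z4→A 4·4=16, Z5→A 6·8=48, Z6→A 6·10=60, Z7→A 6·23=138. Service 712; fixed 422; total 1134.
{B}: service 846 + fixed 936 = 1782
{A, C}: service 650 + fixed 1151 = 1801
{A, B, C}: service 538 + fixed 2087 = 2625
(All 7 nonempty subsets were checked; A only is lowest.)

Open A only; minimum total cost 1134.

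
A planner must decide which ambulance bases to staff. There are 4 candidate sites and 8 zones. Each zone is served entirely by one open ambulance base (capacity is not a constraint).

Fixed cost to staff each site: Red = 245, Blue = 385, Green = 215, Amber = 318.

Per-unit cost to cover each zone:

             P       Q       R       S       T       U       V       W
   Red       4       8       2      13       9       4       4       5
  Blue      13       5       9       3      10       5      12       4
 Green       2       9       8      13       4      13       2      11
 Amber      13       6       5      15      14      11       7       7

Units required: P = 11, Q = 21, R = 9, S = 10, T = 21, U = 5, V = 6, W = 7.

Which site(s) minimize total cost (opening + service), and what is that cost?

For any fixed open set, each zone goes to its cheapest open site; total = fixed + service.
{Green}: P→Green 2·11=22, Q→Green 9·21=189, R→Green 8·9=72, S→Green 13·10=130, T→Green 4·21=84, U→Green 13·5=65, V→Green 2·6=12, W→Green 11·7=77. Service 651; fixed 215; total 866.
{Red}: service 628 + fixed 245 = 873
{Red, Green}: P→Green 2·11=22, Q→Red 8·21=168, R→Red 2·9=18, S→Red 13·10=130, T→Green 4·21=84, U→Red 4·5=20, V→Green 2·6=12, W→Red 5·7=35. Service 489; fixed 460; total 949.
{Red, Blue, Green, Amber}: P→Green 2·11=22, Q→Blue 5·21=105, R→Red 2·9=18, S→Blue 3·10=30, T→Green 4·21=84, U→Red 4·5=20, V→Green 2·6=12, W→Blue 4·7=28. Service 319; fixed 1163; total 1482.
No other subset beats 866.

Open Green only; minimum total cost 866.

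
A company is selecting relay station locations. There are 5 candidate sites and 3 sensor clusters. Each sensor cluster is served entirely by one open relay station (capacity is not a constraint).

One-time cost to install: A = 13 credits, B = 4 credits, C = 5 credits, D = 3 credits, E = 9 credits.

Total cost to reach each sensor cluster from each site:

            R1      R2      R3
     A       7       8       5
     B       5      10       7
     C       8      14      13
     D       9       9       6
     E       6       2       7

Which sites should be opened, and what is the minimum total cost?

For any fixed open set, each sensor cluster goes to its cheapest open site; total = fixed + service.
{E}: R1→E 6, R2→E 2, R3→E 7. Service 15; fixed 9; total 24.
{B}: service 22 + fixed 4 = 26
{D, E}: service 14 + fixed 12 = 26
{A, B, C, D, E}: R1→B 5, R2→E 2, R3→A 5. Service 12; fixed 34; total 46.
No other subset beats 24.

Open E only; minimum total cost 24.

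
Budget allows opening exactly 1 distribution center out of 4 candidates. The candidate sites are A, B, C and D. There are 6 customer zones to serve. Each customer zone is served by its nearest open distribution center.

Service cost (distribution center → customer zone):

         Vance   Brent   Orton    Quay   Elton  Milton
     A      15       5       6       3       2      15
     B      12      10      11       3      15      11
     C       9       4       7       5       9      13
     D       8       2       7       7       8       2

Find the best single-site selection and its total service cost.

With exactly 1 open, each customer zone uses its cheapest among the chosen.
{D}: Vance→D 8, Brent→D 2, Orton→D 7, Quay→D 7, Elton→D 8, Milton→D 2. Service cost 34.
{A}: service cost 46
{C}: service cost 47
Among all 4 size-1 choices, {D} is lowest.

Choose D only; total service cost 34.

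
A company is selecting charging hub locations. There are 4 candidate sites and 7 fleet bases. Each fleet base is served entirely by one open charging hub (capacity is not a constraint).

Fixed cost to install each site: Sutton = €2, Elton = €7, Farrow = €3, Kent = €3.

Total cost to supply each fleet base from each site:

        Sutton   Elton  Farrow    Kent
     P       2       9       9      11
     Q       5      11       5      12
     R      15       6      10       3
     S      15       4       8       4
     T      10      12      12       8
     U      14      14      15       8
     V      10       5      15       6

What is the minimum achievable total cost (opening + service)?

Minimum total cost: 41

For any fixed open set, each fleet base goes to its cheapest open site; total = fixed + service.
{Sutton, Kent}: P→Sutton 2, Q→Sutton 5, R→Kent 3, S→Kent 4, T→Kent 8, U→Kent 8, V→Kent 6. Service 36; fixed 5; total 41.
{Sutton, Farrow, Kent}: P→Sutton 2, Q→Sutton 5, R→Kent 3, S→Kent 4, T→Kent 8, U→Kent 8, V→Kent 6. Service 36; fixed 8; total 44.
{Sutton, Elton, Kent}: P→Sutton 2, Q→Sutton 5, R→Kent 3, S→Elton 4, T→Kent 8, U→Kent 8, V→Elton 5. Service 35; fixed 12; total 47.
{Sutton, Elton, Farrow, Kent}: service 35 + fixed 15 = 50
No other subset beats 41.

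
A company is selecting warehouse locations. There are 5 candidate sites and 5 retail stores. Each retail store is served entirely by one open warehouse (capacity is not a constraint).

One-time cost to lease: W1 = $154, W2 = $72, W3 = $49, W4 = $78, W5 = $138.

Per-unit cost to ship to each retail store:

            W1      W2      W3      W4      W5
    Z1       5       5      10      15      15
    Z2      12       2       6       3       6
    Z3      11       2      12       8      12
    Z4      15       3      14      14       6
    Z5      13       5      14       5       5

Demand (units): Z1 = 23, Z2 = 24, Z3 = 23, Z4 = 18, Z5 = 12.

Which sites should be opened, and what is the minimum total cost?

Open W2 only; minimum total cost 395.

For any fixed open set, each retail store goes to its cheapest open site; total = fixed + service.
{W2}: Z1→W2 5·23=115, Z2→W2 2·24=48, Z3→W2 2·23=46, Z4→W2 3·18=54, Z5→W2 5·12=60. Service 323; fixed 72; total 395.
{W2, W3}: service 323 + fixed 121 = 444
{W2, W4}: service 323 + fixed 150 = 473
{W1, W2, W3, W4, W5}: service 323 + fixed 491 = 814
No other subset beats 395.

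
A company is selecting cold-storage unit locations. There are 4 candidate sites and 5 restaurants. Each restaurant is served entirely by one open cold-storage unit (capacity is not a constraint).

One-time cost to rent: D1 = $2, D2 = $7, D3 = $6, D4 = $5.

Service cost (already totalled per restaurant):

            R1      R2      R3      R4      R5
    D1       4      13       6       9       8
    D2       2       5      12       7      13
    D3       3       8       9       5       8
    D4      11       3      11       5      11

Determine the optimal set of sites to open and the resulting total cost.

For any fixed open set, each restaurant goes to its cheapest open site; total = fixed + service.
{D1, D4}: R1→D1 4, R2→D4 3, R3→D1 6, R4→D4 5, R5→D1 8. Service 26; fixed 7; total 33.
{D1, D2}: R1→D2 2, R2→D2 5, R3→D1 6, R4→D2 7, R5→D1 8. Service 28; fixed 9; total 37.
{D1, D2, D4}: R1→D2 2, R2→D4 3, R3→D1 6, R4→D4 5, R5→D1 8. Service 24; fixed 14; total 38.
{D1, D2, D3, D4}: service 24 + fixed 20 = 44
No other subset beats 33.

Open D1 and D4; minimum total cost 33.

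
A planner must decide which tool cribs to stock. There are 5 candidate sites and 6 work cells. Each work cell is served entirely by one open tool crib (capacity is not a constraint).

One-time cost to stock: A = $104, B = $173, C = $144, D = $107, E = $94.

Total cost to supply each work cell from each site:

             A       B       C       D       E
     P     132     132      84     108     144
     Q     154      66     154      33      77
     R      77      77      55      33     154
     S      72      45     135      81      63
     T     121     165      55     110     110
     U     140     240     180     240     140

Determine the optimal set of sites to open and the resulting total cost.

For any fixed open set, each work cell goes to its cheapest open site; total = fixed + service.
{D, E}: P→D 108, Q→D 33, R→D 33, S→E 63, T→D 110, U→E 140. Service 487; fixed 201; total 688.
{A, D}: P→D 108, Q→D 33, R→D 33, S→A 72, T→D 110, U→A 140. Service 496; fixed 211; total 707.
{C, E}: P→C 84, Q→E 77, R→C 55, S→E 63, T→C 55, U→E 140. Service 474; fixed 238; total 712.
{A, B, C, D, E}: P→C 84, Q→D 33, R→D 33, S→B 45, T→C 55, U→A 140. Service 390; fixed 622; total 1012.
No other subset beats 688.

Open D and E; minimum total cost 688.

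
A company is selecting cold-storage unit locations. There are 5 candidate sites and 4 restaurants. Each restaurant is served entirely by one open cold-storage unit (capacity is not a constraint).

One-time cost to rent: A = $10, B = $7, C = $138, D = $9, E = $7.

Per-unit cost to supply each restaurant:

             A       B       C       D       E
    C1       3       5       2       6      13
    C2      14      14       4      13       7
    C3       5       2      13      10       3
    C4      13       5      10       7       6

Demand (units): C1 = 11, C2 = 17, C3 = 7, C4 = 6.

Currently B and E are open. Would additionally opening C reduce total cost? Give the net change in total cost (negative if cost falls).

Current service cost with {B, E}: 218.
Adding C: each restaurant re-picks its cheapest; new service cost 134, saving 84.
Extra fixed cost: 138. Net change = 138 − 84 = 54.
(Totals: 232 → 286.)

No — net change +54 (cost rises by 54).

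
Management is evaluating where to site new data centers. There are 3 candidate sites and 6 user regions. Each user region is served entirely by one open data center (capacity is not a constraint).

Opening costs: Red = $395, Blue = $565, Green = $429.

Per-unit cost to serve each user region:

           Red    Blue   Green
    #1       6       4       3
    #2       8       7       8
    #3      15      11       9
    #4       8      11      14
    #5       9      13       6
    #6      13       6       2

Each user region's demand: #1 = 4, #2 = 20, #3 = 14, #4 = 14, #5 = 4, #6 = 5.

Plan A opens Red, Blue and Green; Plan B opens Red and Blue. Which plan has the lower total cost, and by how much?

Plan B is cheaper by 365.

Plan A: {Red, Blue, Green}: #1→Green 3·4=12, #2→Blue 7·20=140, #3→Green 9·14=126, #4→Red 8·14=112, #5→Green 6·4=24, #6→Green 2·5=10. Service 424; fixed 1389; total 1813.
Plan B: {Red, Blue}: #1→Blue 4·4=16, #2→Blue 7·20=140, #3→Blue 11·14=154, #4→Red 8·14=112, #5→Red 9·4=36, #6→Blue 6·5=30. Service 488; fixed 960; total 1448.
Difference: |1813 − 1448| = 365.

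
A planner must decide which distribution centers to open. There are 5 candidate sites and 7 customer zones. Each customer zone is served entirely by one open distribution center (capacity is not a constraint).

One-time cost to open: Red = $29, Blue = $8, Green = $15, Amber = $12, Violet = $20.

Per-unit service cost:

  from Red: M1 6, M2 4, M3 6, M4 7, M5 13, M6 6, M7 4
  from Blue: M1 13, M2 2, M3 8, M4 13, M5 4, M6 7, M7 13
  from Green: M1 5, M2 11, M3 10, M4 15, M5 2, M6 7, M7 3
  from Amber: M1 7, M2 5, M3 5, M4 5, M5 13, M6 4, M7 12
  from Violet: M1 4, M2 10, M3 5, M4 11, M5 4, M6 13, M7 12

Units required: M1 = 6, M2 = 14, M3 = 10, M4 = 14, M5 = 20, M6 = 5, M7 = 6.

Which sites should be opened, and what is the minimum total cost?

Open Blue, Green and Amber; minimum total cost 291.

For any fixed open set, each customer zone goes to its cheapest open site; total = fixed + service.
{Blue, Green, Amber}: M1→Green 5·6=30, M2→Blue 2·14=28, M3→Amber 5·10=50, M4→Amber 5·14=70, M5→Green 2·20=40, M6→Amber 4·5=20, M7→Green 3·6=18. Service 256; fixed 35; total 291.
{Blue, Green, Amber, Violet}: service 250 + fixed 55 = 305
{Red, Blue, Green, Amber}: service 256 + fixed 64 = 320
{Red, Blue, Green, Amber, Violet}: M1→Violet 4·6=24, M2→Blue 2·14=28, M3→Amber 5·10=50, M4→Amber 5·14=70, M5→Green 2·20=40, M6→Amber 4·5=20, M7→Green 3·6=18. Service 250; fixed 84; total 334.
No other subset beats 291.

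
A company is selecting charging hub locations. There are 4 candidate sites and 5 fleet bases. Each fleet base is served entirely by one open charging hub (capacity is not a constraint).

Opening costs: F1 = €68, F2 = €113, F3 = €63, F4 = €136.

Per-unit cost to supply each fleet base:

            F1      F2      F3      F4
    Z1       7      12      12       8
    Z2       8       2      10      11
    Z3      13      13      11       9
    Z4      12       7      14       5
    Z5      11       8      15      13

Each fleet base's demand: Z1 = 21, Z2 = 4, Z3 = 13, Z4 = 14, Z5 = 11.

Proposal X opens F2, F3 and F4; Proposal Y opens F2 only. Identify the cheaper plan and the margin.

Proposal X: {F2, F3, F4}: Z1→F4 8·21=168, Z2→F2 2·4=8, Z3→F4 9·13=117, Z4→F4 5·14=70, Z5→F2 8·11=88. Service 451; fixed 312; total 763.
Proposal Y: {F2}: Z1→F2 12·21=252, Z2→F2 2·4=8, Z3→F2 13·13=169, Z4→F2 7·14=98, Z5→F2 8·11=88. Service 615; fixed 113; total 728.
Difference: |763 − 728| = 35.

Proposal Y is cheaper by 35.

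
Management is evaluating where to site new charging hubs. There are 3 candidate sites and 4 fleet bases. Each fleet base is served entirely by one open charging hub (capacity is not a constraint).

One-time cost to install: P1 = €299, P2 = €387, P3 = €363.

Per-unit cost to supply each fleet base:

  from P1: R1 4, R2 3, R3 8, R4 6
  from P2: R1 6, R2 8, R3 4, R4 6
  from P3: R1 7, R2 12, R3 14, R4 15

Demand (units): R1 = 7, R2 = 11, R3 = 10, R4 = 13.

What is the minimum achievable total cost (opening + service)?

For any fixed open set, each fleet base goes to its cheapest open site; total = fixed + service.
{P1}: R1→P1 4·7=28, R2→P1 3·11=33, R3→P1 8·10=80, R4→P1 6·13=78. Service 219; fixed 299; total 518.
{P2}: R1→P2 6·7=42, R2→P2 8·11=88, R3→P2 4·10=40, R4→P2 6·13=78. Service 248; fixed 387; total 635.
{P1, P2}: service 179 + fixed 686 = 865
{P1, P2, P3}: service 179 + fixed 1049 = 1228
(All 7 nonempty subsets were checked; P1 only is lowest.)

Minimum total cost: 518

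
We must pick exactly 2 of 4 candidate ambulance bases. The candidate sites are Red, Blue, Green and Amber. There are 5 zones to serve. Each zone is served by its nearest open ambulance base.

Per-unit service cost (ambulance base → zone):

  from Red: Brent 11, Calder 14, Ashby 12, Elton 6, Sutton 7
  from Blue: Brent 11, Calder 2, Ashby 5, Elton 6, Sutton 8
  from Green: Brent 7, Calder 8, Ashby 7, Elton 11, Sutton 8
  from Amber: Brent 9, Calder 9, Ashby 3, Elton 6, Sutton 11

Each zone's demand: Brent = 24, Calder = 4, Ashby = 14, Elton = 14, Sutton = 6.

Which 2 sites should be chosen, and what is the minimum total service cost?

With exactly 2 open, each zone uses its cheapest among the chosen.
{Green, Amber}: Brent→Green 7·24=168, Calder→Green 8·4=32, Ashby→Amber 3·14=42, Elton→Amber 6·14=84, Sutton→Green 8·6=48. Service cost 374.
{Blue, Green}: service cost 378
{Blue, Amber}: service cost 398
Among all 6 size-2 choices, {Green, Amber} is lowest.

Choose Green and Amber; total service cost 374.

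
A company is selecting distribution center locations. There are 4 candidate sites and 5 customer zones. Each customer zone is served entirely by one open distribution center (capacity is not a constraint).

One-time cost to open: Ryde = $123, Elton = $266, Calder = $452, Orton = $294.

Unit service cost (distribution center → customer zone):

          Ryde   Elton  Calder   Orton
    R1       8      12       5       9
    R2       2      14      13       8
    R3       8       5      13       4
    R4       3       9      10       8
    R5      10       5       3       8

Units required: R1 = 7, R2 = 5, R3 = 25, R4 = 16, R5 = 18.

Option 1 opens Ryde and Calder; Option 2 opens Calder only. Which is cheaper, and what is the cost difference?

Option 1 is cheaper by 169.

Option 1: {Ryde, Calder}: R1→Calder 5·7=35, R2→Ryde 2·5=10, R3→Ryde 8·25=200, R4→Ryde 3·16=48, R5→Calder 3·18=54. Service 347; fixed 575; total 922.
Option 2: {Calder}: R1→Calder 5·7=35, R2→Calder 13·5=65, R3→Calder 13·25=325, R4→Calder 10·16=160, R5→Calder 3·18=54. Service 639; fixed 452; total 1091.
Difference: |922 − 1091| = 169.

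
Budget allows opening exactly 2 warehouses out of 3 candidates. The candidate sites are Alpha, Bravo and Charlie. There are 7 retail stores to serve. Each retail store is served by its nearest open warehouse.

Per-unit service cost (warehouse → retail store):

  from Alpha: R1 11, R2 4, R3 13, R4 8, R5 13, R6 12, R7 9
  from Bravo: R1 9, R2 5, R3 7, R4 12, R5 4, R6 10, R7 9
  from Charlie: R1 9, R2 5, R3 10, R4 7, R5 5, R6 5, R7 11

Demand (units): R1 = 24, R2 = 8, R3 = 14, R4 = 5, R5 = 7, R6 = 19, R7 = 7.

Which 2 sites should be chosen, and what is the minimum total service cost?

Choose Bravo and Charlie; total service cost 575.

With exactly 2 open, each retail store uses its cheapest among the chosen.
{Bravo, Charlie}: R1→Bravo 9·24=216, R2→Bravo 5·8=40, R3→Bravo 7·14=98, R4→Charlie 7·5=35, R5→Bravo 4·7=28, R6→Charlie 5·19=95, R7→Bravo 9·7=63. Service cost 575.
{Alpha, Charlie}: service cost 616
{Alpha, Bravo}: service cost 667
Among all 3 size-2 choices, {Bravo, Charlie} is lowest.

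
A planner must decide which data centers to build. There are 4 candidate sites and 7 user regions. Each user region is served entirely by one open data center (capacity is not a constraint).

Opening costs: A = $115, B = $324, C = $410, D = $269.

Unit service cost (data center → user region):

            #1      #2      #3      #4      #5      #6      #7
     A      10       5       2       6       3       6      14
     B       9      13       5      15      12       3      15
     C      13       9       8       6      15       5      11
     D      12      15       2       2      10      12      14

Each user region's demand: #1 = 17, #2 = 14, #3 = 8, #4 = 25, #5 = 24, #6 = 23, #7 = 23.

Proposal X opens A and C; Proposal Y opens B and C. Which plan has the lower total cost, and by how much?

Proposal X: {A, C}: #1→A 10·17=170, #2→A 5·14=70, #3→A 2·8=16, #4→A 6·25=150, #5→A 3·24=72, #6→C 5·23=115, #7→C 11·23=253. Service 846; fixed 525; total 1371.
Proposal Y: {B, C}: #1→B 9·17=153, #2→C 9·14=126, #3→B 5·8=40, #4→C 6·25=150, #5→B 12·24=288, #6→B 3·23=69, #7→C 11·23=253. Service 1079; fixed 734; total 1813.
Difference: |1371 − 1813| = 442.

Proposal X is cheaper by 442.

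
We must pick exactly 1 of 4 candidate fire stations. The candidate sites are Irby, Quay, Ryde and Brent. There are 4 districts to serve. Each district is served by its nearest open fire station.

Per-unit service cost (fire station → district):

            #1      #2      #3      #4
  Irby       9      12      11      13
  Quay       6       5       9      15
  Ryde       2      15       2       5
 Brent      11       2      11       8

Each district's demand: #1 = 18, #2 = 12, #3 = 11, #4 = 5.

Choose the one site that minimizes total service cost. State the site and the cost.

Choose Ryde only; total service cost 263.

With exactly 1 open, each district uses its cheapest among the chosen.
{Ryde}: #1→Ryde 2·18=36, #2→Ryde 15·12=180, #3→Ryde 2·11=22, #4→Ryde 5·5=25. Service cost 263.
{Quay}: service cost 342
{Brent}: service cost 383
Among all 4 size-1 choices, {Ryde} is lowest.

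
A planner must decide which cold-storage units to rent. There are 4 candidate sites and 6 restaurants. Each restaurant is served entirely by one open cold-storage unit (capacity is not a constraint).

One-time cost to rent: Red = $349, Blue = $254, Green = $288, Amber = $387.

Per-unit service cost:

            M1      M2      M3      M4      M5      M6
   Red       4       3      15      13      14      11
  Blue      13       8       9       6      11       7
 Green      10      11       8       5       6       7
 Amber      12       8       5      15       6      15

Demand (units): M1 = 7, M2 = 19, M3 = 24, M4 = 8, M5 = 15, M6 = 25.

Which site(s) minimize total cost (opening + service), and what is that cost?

Open Green only; minimum total cost 1064.

For any fixed open set, each restaurant goes to its cheapest open site; total = fixed + service.
{Green}: M1→Green 10·7=70, M2→Green 11·19=209, M3→Green 8·24=192, M4→Green 5·8=40, M5→Green 6·15=90, M6→Green 7·25=175. Service 776; fixed 288; total 1064.
{Blue}: service 847 + fixed 254 = 1101
{Red, Green}: service 582 + fixed 637 = 1219
{Red, Blue, Green, Amber}: service 510 + fixed 1278 = 1788
No other subset beats 1064.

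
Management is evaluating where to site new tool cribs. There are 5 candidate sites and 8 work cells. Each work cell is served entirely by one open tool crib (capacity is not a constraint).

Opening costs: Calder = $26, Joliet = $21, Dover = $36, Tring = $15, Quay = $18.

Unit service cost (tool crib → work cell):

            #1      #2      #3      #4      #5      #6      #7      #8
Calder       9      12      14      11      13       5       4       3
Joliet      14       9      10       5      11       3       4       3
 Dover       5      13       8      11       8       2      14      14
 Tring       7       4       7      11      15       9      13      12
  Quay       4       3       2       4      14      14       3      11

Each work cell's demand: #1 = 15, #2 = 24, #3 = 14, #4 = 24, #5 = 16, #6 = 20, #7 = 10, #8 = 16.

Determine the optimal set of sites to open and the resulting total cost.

Open Joliet, Dover and Quay; minimum total cost 577.

For any fixed open set, each work cell goes to its cheapest open site; total = fixed + service.
{Joliet, Dover, Quay}: #1→Quay 4·15=60, #2→Quay 3·24=72, #3→Quay 2·14=28, #4→Quay 4·24=96, #5→Dover 8·16=128, #6→Dover 2·20=40, #7→Quay 3·10=30, #8→Joliet 3·16=48. Service 502; fixed 75; total 577.
{Calder, Dover, Quay}: service 502 + fixed 80 = 582
{Joliet, Dover, Tring, Quay}: #1→Quay 4·15=60, #2→Quay 3·24=72, #3→Quay 2·14=28, #4→Quay 4·24=96, #5→Dover 8·16=128, #6→Dover 2·20=40, #7→Quay 3·10=30, #8→Joliet 3·16=48. Service 502; fixed 90; total 592.
{Calder, Joliet, Dover, Tring, Quay}: service 502 + fixed 116 = 618
No other subset beats 577.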